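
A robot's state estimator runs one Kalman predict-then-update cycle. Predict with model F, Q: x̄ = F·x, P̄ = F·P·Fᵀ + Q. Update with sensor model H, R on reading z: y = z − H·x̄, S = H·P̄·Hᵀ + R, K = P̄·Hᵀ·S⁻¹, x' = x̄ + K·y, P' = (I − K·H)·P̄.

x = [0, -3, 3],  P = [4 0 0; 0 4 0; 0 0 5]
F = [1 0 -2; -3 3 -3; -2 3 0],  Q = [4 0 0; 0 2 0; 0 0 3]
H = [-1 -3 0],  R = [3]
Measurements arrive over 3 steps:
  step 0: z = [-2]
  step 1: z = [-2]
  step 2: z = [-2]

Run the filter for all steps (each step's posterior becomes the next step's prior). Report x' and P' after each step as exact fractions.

step 0: x̄ = F·x = [-6, -18, -9]
step 0: P̄ = F·P·Fᵀ + Q = [28 18 -8; 18 119 60; -8 60 55]
step 0: y = z − H·x̄ = [-62]
step 0: S = H·P̄·Hᵀ + R = [1210]
step 0: K = P̄·Hᵀ·S⁻¹ = [-41/605; -75/242; -86/605]
step 0: x' = x̄ + K·y = [-1088/605, 147/121, -113/605]
step 0: P' = (I − K·H)·P̄ = [13578/605 -897/121 -11892/605; -897/121 673/242 810/121; -11892/605 810/121 18483/605]
step 1: x̄ = F·x = [-862/605, 48/5, 4381/605]
step 1: P̄ = F·P·Fᵀ + Q = [137498/605 -27/5 -112479/605; -27/5 1631/10 927/10; -112479/605 927/10 250179/1210]
step 1: y = z − H·x̄ = [15352/605]
step 1: S = H·P̄·Hᵀ + R = [2015581/1210]
step 1: K = P̄·Hᵀ·S⁻¹ = [-255394/2015581; -585519/2015581; -111543/2015581]
step 1: x' = x̄ + K·y = [-9352462/2015581, 4491912/2015581, 11765045/2015581]
step 1: P' = (I − K·H)·P̄ = [404174064/2015581 -134469294/2015581 -398271474/2015581; -134469294/2015581 45408617/2015581 132868701/2015581; -398271474/2015581 132868701/2015581 406458015/2015581]
step 2: x̄ = F·x = [-32882552/2015581, 6237987/2015581, 32180660/2015581]
step 2: P̄ = F·P·Fᵀ + Q = [3631154344/2015581 -1169208612/2015581 -3602054112/2015581; -1169208612/2015581 568321568/2015581 1265314194/2015581; -3602054112/2015581 1265314194/2015581 3645052080/2015581]
step 2: y = z − H·x̄ = [-18199753/2015581]
step 2: S = H·P̄·Hᵀ + R = [1736843527/2015581]
step 2: K = P̄·Hᵀ·S⁻¹ = [-123528508/1736843527; -535756092/1736843527; -193888470/1736843527]
step 2: x' = x̄ + K·y = [-27219773980/1736843527, 10212953925/1736843527, 29481074330/1736843527]
step 2: P' = (I − K·H)·P̄ = [3121426340904/1736843527 -1040351918460/1736843527 -3115803890664/1736843527; -1040351918460/1736843527 347319728912/1736843527 1038795185358/1736843527; -3115803890664/1736843527 1038795185358/1736843527 3122321738460/1736843527]

step 0: x' = [-1088/605, 147/121, -113/605], P' = [13578/605 -897/121 -11892/605; -897/121 673/242 810/121; -11892/605 810/121 18483/605]
step 1: x' = [-9352462/2015581, 4491912/2015581, 11765045/2015581], P' = [404174064/2015581 -134469294/2015581 -398271474/2015581; -134469294/2015581 45408617/2015581 132868701/2015581; -398271474/2015581 132868701/2015581 406458015/2015581]
step 2: x' = [-27219773980/1736843527, 10212953925/1736843527, 29481074330/1736843527], P' = [3121426340904/1736843527 -1040351918460/1736843527 -3115803890664/1736843527; -1040351918460/1736843527 347319728912/1736843527 1038795185358/1736843527; -3115803890664/1736843527 1038795185358/1736843527 3122321738460/1736843527]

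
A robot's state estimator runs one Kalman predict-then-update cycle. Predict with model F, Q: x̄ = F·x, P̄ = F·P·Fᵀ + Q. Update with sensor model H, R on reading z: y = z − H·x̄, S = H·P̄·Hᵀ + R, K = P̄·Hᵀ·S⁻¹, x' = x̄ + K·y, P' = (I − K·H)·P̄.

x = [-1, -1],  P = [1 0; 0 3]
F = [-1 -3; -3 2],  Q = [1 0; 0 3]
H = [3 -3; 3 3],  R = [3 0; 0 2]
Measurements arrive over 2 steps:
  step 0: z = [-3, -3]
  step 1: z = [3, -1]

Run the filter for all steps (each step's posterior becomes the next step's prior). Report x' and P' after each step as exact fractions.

step 0: x' = [-49852/51575, 1157/51575], P' = [7123/51575 -1443/51575; -1443/51575 7113/51575]
step 1: x' = [24958979/66725569, -38455678/66725569], P' = [8718534/66725569 -1760904/66725569; -1760904/66725569 9019620/66725569]

step 0: x̄ = F·x = [4, 1]
step 0: P̄ = F·P·Fᵀ + Q = [29 -15; -15 24]
step 0: y = z − H·x̄ = [-12, -18]
step 0: S = H·P̄·Hᵀ + R = [750 45; 45 209]
step 0: K = P̄·Hᵀ·S⁻¹ = [8566/51575 1704/10315; -8556/51575 1701/10315]
step 0: x' = x̄ + K·y = [-49852/51575, 1157/51575]
step 0: P' = (I − K·H)·P̄ = [7123/51575 -1443/51575; -1443/51575 7113/51575]
step 1: x̄ = F·x = [46381/51575, 30374/10315]
step 1: P̄ = F·P·Fᵀ + Q = [114057/51575 -6282/10315; -6282/10315 10584/2063]
step 1: y = z − H·x̄ = [471192/51575, -646328/51575]
step 1: S = H·P̄·Hᵀ + R = [4128018/51575 -1354887/51575; -1354887/51575 2945683/51575]
step 1: K = P̄·Hᵀ·S⁻¹ = [10479438/66725569 10436445/66725569; -10780524/66725569 10888074/66725569]
step 1: x' = x̄ + K·y = [24958979/66725569, -38455678/66725569]
step 1: P' = (I − K·H)·P̄ = [8718534/66725569 -1760904/66725569; -1760904/66725569 9019620/66725569]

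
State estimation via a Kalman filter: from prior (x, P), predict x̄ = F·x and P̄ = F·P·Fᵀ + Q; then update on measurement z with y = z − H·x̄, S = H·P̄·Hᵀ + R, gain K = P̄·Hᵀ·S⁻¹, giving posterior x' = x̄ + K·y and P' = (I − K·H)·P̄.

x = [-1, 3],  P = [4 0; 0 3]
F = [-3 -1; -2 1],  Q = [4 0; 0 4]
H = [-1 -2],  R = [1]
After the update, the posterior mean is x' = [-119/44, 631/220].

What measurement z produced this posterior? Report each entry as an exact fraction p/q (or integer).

x̄ = F·x = [0, 5]
P̄ = F·P·Fᵀ + Q = [43 21; 21 23]
S = H·P̄·Hᵀ + R = [220]
K = P̄·Hᵀ·S⁻¹ = [-17/44; -67/220]
x' − x̄ = [-119/44, -469/220] = K·y
y = (KᵀK)⁻¹·Kᵀ·(x' − x̄) = [7]
z = y + H·x̄ = [7] + [-10] = [-3]

z = [-3]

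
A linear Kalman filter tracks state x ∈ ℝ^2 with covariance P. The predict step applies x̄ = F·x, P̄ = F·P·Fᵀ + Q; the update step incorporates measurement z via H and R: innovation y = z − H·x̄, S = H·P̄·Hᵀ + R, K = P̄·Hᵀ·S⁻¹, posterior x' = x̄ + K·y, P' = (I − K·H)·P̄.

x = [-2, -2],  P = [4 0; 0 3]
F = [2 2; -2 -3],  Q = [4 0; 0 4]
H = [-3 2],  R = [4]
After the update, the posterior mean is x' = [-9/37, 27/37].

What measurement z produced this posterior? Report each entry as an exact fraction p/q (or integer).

z = [2]

x̄ = F·x = [-8, 10]
P̄ = F·P·Fᵀ + Q = [32 -34; -34 47]
S = H·P̄·Hᵀ + R = [888]
K = P̄·Hᵀ·S⁻¹ = [-41/222; 49/222]
x' − x̄ = [287/37, -343/37] = K·y
y = (KᵀK)⁻¹·Kᵀ·(x' − x̄) = [-42]
z = y + H·x̄ = [-42] + [44] = [2]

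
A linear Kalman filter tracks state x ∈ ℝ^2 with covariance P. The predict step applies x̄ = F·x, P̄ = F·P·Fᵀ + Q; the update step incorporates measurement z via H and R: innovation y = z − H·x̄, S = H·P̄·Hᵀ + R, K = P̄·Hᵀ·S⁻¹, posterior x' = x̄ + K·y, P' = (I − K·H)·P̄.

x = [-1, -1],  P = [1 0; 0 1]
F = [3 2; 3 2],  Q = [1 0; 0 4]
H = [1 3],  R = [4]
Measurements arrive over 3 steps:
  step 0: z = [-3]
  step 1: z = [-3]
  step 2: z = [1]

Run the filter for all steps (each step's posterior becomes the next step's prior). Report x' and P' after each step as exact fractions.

step 0: x' = [-344/249, -157/249], P' = [677/249 -155/249; -155/249 137/249]
step 1: x' = [-107921/86705, -56914/86705], P' = [244229/86705 -55579/86705; -55579/86705 48009/86705]
step 2: x' = [-708582/2394253, 845861/2394253], P' = [87902501/31125289 -19995099/31125289; -19995099/31125289 17242441/31125289]

step 0: x̄ = F·x = [-5, -5]
step 0: P̄ = F·P·Fᵀ + Q = [14 13; 13 17]
step 0: y = z − H·x̄ = [17]
step 0: S = H·P̄·Hᵀ + R = [249]
step 0: K = P̄·Hᵀ·S⁻¹ = [53/249; 64/249]
step 0: x' = x̄ + K·y = [-344/249, -157/249]
step 0: P' = (I − K·H)·P̄ = [677/249 -155/249; -155/249 137/249]
step 1: x̄ = F·x = [-1346/249, -1346/249]
step 1: P̄ = F·P·Fᵀ + Q = [5030/249 4781/249; 4781/249 5777/249]
step 1: y = z − H·x̄ = [4637/249]
step 1: S = H·P̄·Hᵀ + R = [86705/249]
step 1: K = P̄·Hᵀ·S⁻¹ = [19373/86705; 22112/86705]
step 1: x' = x̄ + K·y = [-107921/86705, -56914/86705]
step 1: P' = (I − K·H)·P̄ = [244229/86705 -55579/86705; -55579/86705 48009/86705]
step 2: x̄ = F·x = [-437591/86705, -437591/86705]
step 2: P̄ = F·P·Fᵀ + Q = [1809854/86705 1723149/86705; 1723149/86705 2069969/86705]
step 2: y = z − H·x̄ = [1837069/86705]
step 2: S = H·P̄·Hᵀ + R = [31125289/86705]
step 2: K = P̄·Hᵀ·S⁻¹ = [6979301/31125289; 7933056/31125289]
step 2: x' = x̄ + K·y = [-708582/2394253, 845861/2394253]
step 2: P' = (I − K·H)·P̄ = [87902501/31125289 -19995099/31125289; -19995099/31125289 17242441/31125289]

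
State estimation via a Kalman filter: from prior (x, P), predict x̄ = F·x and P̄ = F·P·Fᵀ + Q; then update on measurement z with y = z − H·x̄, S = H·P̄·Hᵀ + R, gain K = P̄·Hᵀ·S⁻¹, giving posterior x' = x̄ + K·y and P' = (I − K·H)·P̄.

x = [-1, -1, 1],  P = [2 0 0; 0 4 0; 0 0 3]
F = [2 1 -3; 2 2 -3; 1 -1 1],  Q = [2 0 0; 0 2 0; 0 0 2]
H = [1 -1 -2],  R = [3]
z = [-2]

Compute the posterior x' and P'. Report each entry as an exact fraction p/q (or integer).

x' = [-250/39, -289/39, 19/13]
P' = [1343/39 1421/39 -21/13; 1421/39 1811/39 -73/13; -21/13 -73/13 35/13]

x̄ = F·x = [-6, -7, 1]
P̄ = F·P·Fᵀ + Q = [41 43 -9; 43 53 -13; -9 -13 11]
y = z − H·x̄ = [-1]
S = H·P̄·Hᵀ + R = [39]
K = P̄·Hᵀ·S⁻¹ = [16/39; 16/39; -6/13]
x' = x̄ + K·y = [-250/39, -289/39, 19/13]
P' = (I − K·H)·P̄ = [1343/39 1421/39 -21/13; 1421/39 1811/39 -73/13; -21/13 -73/13 35/13]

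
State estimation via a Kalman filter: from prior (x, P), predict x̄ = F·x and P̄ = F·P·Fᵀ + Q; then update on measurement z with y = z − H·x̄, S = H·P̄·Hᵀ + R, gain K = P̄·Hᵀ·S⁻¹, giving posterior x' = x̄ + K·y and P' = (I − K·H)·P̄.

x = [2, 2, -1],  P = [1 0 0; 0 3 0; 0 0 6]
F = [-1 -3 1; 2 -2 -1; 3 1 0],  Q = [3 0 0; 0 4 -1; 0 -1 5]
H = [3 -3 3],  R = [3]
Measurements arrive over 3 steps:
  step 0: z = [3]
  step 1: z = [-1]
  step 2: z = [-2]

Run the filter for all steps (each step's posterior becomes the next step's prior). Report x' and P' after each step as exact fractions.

step 0: x' = [-180/23, -38/115, 974/115], P' = [716/23 383/23 -330/23; 383/23 2123/115 191/115; -330/23 191/115 1847/115]
step 1: x' = [147727/27109, -33209/27109, -187986/27109], P' = [8080524/27109 -168639/27109 -8242970/27109; -168639/27109 515580/27109 672586/27109; -8242970/27109 672586/27109 8906728/27109]
step 2: x' = [260922212/108046423, 68166476/108046423, -265144584/108046423], P' = [30209969000/108046423 -738843783/108046423 -30918467576/108046423; -738843783/108046423 2420653877/108046423 3105886435/108046423; -30918467576/108046423 3105886435/108046423 33976404017/108046423]

step 0: x̄ = F·x = [-9, 1, 8]
step 0: P̄ = F·P·Fᵀ + Q = [37 10 -12; 10 26 -1; -12 -1 17]
step 0: y = z − H·x̄ = [9]
step 0: S = H·P̄·Hᵀ + R = [345]
step 0: K = P̄·Hᵀ·S⁻¹ = [3/23; -17/115; 6/115]
step 0: x' = x̄ + K·y = [-180/23, -38/115, 974/115]
step 0: P' = (I − K·H)·P̄ = [716/23 383/23 -330/23; 383/23 2123/115 191/115; -330/23 191/115 1847/115]
step 1: x̄ = F·x = [1988/115, -2698/115, -2738/115]
step 1: P̄ = F·P·Fᵀ + Q = [38523/115 -8688/115 -41018/115; -8688/115 17163/115 14218/115; -41018/115 14218/115 46408/115]
step 1: y = z − H·x̄ = [-5959/115]
step 1: S = H·P̄·Hᵀ + R = [81327/115]
step 1: K = P̄·Hᵀ·S⁻¹ = [6193/27109; -11633/27109; -8828/27109]
step 1: x' = x̄ + K·y = [147727/27109, -33209/27109, -187986/27109]
step 1: P' = (I − K·H)·P̄ = [8080524/27109 -168639/27109 -8242970/27109; -168639/27109 515580/27109 672586/27109; -8242970/27109 672586/27109 8906728/27109]
step 2: x̄ = F·x = [-236086/27109, 549858/27109, 409972/27109]
step 2: P̄ = F·P·Fᵀ + Q = [33147389/27109 -45356064/27109 -48158246/27109; -45356064/27109 80410916/27109 72155755/27109; -48158246/27109 72155755/27109 72364007/27109]
step 2: y = z − H·x̄ = [1073698/27109]
step 2: S = H·P̄·Hᵀ + R = [324139269/27109]
step 2: K = P̄·Hᵀ·S⁻¹ = [30345207/108046423; -53611225/108046423; -47949994/108046423]
step 2: x' = x̄ + K·y = [260922212/108046423, 68166476/108046423, -265144584/108046423]
step 2: P' = (I − K·H)·P̄ = [30209969000/108046423 -738843783/108046423 -30918467576/108046423; -738843783/108046423 2420653877/108046423 3105886435/108046423; -30918467576/108046423 3105886435/108046423 33976404017/108046423]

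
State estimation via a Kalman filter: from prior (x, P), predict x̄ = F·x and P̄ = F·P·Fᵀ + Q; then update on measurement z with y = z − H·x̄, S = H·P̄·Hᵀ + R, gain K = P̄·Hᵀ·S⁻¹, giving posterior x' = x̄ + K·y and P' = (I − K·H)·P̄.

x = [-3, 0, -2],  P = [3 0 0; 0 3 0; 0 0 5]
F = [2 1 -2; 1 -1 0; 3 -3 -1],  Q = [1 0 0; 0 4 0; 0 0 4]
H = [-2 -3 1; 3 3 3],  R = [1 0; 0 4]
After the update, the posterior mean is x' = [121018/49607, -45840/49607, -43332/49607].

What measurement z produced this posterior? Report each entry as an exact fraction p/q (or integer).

z = [-3, 2]

x̄ = F·x = [-2, -3, -7]
P̄ = F·P·Fᵀ + Q = [36 3 19; 3 10 18; 19 18 63]
S = H·P̄·Hᵀ + R = [150 -327; -327 1705]
K = P̄·Hᵀ·S⁻¹ = [-48812/148821 1942/49607; -93/49607 2688/49607; 48655/148821 11839/49607]
x' − x̄ = [220232/49607, 102981/49607, 303917/49607] = K·y
y = (KᵀK)⁻¹·Kᵀ·(x' − x̄) = [-9, 38]
z = y + H·x̄ = [-9, 38] + [6, -36] = [-3, 2]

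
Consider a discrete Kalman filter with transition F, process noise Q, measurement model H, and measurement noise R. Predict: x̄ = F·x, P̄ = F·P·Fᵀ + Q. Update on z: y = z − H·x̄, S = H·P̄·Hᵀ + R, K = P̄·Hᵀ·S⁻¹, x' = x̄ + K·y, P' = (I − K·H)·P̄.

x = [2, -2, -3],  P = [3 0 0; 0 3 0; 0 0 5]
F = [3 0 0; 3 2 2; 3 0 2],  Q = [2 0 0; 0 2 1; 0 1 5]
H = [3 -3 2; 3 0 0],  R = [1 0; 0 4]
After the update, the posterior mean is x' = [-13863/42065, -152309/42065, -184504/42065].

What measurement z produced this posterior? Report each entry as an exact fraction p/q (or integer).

x̄ = F·x = [6, -4, 0]
P̄ = F·P·Fᵀ + Q = [29 27 27; 27 61 48; 27 48 52]
S = H·P̄·Hᵀ + R = [281 180; 180 265]
K = P̄·Hᵀ·S⁻¹ = [48/8413 13647/42065; -3234/8413 23841/42065; -743/8413 15381/42065]
x' − x̄ = [-266253/42065, 15951/42065, -184504/42065] = K·y
y = (KᵀK)⁻¹·Kᵀ·(x' − x̄) = [-29, -19]
z = y + H·x̄ = [-29, -19] + [30, 18] = [1, -1]

z = [1, -1]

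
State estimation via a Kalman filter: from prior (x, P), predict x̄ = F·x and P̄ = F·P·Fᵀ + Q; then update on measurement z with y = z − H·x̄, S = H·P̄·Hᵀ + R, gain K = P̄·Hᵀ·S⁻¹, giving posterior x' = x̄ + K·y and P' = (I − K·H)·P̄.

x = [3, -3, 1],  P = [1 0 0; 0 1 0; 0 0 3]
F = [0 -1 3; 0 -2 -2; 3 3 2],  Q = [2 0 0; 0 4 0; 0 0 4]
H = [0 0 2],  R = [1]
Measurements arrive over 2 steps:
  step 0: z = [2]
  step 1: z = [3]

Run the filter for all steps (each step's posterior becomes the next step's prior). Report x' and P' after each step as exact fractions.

step 0: x̄ = F·x = [6, 4, 2]
step 0: P̄ = F·P·Fᵀ + Q = [30 -16 15; -16 20 -18; 15 -18 34]
step 0: y = z − H·x̄ = [-2]
step 0: S = H·P̄·Hᵀ + R = [137]
step 0: K = P̄·Hᵀ·S⁻¹ = [30/137; -36/137; 68/137]
step 0: x' = x̄ + K·y = [762/137, 620/137, 138/137]
step 0: P' = (I − K·H)·P̄ = [3210/137 -1112/137 15/137; -1112/137 1444/137 -18/137; 15/137 -18/137 34/137]
step 1: x̄ = F·x = [-206/137, -1516/137, 4422/137]
step 1: P̄ = F·P·Fᵀ + Q = [2132/137 2756/137 -783/137; 2756/137 6316/137 -2038/137; -783/137 -2038/137 22518/137]
step 1: y = z − H·x̄ = [-8433/137]
step 1: S = H·P̄·Hᵀ + R = [90209/137]
step 1: K = P̄·Hᵀ·S⁻¹ = [-1566/90209; -4076/90209; 45036/90209]
step 1: x' = x̄ + K·y = [-39248/90209, -747328/90209, 139530/90209]
step 1: P' = (I − K·H)·P̄ = [1385936/90209 1768124/90209 -783/90209; 1768124/90209 4037564/90209 -2038/90209; -783/90209 -2038/90209 22518/90209]

step 0: x' = [762/137, 620/137, 138/137], P' = [3210/137 -1112/137 15/137; -1112/137 1444/137 -18/137; 15/137 -18/137 34/137]
step 1: x' = [-39248/90209, -747328/90209, 139530/90209], P' = [1385936/90209 1768124/90209 -783/90209; 1768124/90209 4037564/90209 -2038/90209; -783/90209 -2038/90209 22518/90209]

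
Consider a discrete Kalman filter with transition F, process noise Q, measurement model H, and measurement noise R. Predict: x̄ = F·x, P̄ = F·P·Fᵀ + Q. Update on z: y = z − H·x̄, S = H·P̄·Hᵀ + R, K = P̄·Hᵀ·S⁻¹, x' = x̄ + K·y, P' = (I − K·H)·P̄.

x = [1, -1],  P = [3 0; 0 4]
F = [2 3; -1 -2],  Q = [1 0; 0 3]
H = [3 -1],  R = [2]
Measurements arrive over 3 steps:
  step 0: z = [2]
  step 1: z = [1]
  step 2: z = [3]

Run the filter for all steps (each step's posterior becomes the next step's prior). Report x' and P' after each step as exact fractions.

step 0: x' = [139/215, -9/215], P' = [92/215 158/215; 158/215 1646/645]
step 1: x' = [97325/294716, -6695/294716], P' = [120367/294716 200103/294716; 200103/294716 704167/294716]
step 2: x' = [53472169/63022038, -28373089/63022038], P' = [12865948/31511019 21392231/31511019; 21392231/31511019 75287176/31511019]

step 0: x̄ = F·x = [-1, 1]
step 0: P̄ = F·P·Fᵀ + Q = [49 -30; -30 22]
step 0: y = z − H·x̄ = [6]
step 0: S = H·P̄·Hᵀ + R = [645]
step 0: K = P̄·Hᵀ·S⁻¹ = [59/215; -112/645]
step 0: x' = x̄ + K·y = [139/215, -9/215]
step 0: P' = (I − K·H)·P̄ = [92/215 158/215; 158/215 1646/645]
step 1: x̄ = F·x = [251/215, -121/215]
step 1: P̄ = F·P·Fᵀ + Q = [7417/215 -4582/215; -4582/215 10691/645]
step 1: y = z − H·x̄ = [-659/215]
step 1: S = H·P̄·Hᵀ + R = [294716/645]
step 1: K = P̄·Hᵀ·S⁻¹ = [80499/294716; -51929/294716]
step 1: x' = x̄ + K·y = [97325/294716, -6695/294716]
step 1: P' = (I − K·H)·P̄ = [120367/294716 200103/294716; 200103/294716 704167/294716]
step 2: x̄ = F·x = [174565/294716, -83935/294716]
step 2: P̄ = F·P·Fᵀ + Q = [9514923/294716 -5866457/294716; -5866457/294716 4621595/294716]
step 2: y = z − H·x̄ = [138259/147358]
step 2: S = H·P̄·Hᵀ + R = [31511019/73679]
step 2: K = P̄·Hᵀ·S⁻¹ = [17205613/63022038; -11110483/63022038]
step 2: x' = x̄ + K·y = [53472169/63022038, -28373089/63022038]
step 2: P' = (I − K·H)·P̄ = [12865948/31511019 21392231/31511019; 21392231/31511019 75287176/31511019]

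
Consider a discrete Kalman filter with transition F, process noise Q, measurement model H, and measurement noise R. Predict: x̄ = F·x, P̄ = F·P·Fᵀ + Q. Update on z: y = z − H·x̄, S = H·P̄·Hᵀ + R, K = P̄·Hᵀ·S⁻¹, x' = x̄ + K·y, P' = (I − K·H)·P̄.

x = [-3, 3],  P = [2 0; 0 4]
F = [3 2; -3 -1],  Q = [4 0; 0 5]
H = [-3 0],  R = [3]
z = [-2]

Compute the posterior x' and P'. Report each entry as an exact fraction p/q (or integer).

x̄ = F·x = [-3, 6]
P̄ = F·P·Fᵀ + Q = [38 -26; -26 27]
y = z − H·x̄ = [-11]
S = H·P̄·Hᵀ + R = [345]
K = P̄·Hᵀ·S⁻¹ = [-38/115; 26/115]
x' = x̄ + K·y = [73/115, 404/115]
P' = (I − K·H)·P̄ = [38/115 -26/115; -26/115 1077/115]

x' = [73/115, 404/115]
P' = [38/115 -26/115; -26/115 1077/115]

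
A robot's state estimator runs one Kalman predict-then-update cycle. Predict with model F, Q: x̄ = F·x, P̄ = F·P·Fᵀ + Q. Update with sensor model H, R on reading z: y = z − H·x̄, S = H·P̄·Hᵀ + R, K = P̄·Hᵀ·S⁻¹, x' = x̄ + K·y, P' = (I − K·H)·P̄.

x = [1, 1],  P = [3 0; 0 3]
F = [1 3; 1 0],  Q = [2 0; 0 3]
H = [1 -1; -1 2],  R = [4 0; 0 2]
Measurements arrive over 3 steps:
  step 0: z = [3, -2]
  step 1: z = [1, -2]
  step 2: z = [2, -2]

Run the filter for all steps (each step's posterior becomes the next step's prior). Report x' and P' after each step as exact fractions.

step 0: x̄ = F·x = [4, 1]
step 0: P̄ = F·P·Fᵀ + Q = [32 3; 3 6]
step 0: y = z − H·x̄ = [0, 0]
step 0: S = H·P̄·Hᵀ + R = [36 -35; -35 46]
step 0: K = P̄·Hᵀ·S⁻¹ = [424/431 79/431; 177/431 219/431]
step 0: x' = x̄ + K·y = [4, 1]
step 0: P' = (I − K·H)·P̄ = [3550/431 1854/431; 1854/431 1146/431]
step 1: x̄ = F·x = [7, 4]
step 1: P̄ = F·P·Fᵀ + Q = [25850/431 9112/431; 9112/431 4843/431]
step 1: y = z − H·x̄ = [-2, -3]
step 1: S = H·P̄·Hᵀ + R = [14193/431 -8200/431; -8200/431 9636/431]
step 1: K = P̄·Hᵀ·S⁻¹ = [57282/40327 33661/80654; 26591/40327 50061/80654]
step 1: x' = x̄ + K·y = [234467/80654, 66069/80654]
step 1: P' = (I − K·H)·P̄ = [491917/40327 262789/40327; 262789/40327 156425/40327]
step 2: x̄ = F·x = [216337/40327, 234467/80654]
step 2: P̄ = F·P·Fᵀ + Q = [3557130/40327 1280284/40327; 1280284/40327 612898/40327]
step 2: y = z − H·x̄ = [-36899/80654, -2016/823]
step 2: S = H·P̄·Hᵀ + R = [1770768/40327 -19226/823; -19226/823 19760/823]
step 2: K = P̄·Hᵀ·S⁻¹ = [7846469/5126993 2357461/5126993; 3687716/5126993 3299535/5126993]
step 2: x' = x̄ + K·y = [36279189/10253986, 10269921/10253986]
step 2: P' = (I − K·H)·P̄ = [67486674/5126993 36100798/5126993; 36100798/5126993 21349934/5126993]

step 0: x' = [4, 1], P' = [3550/431 1854/431; 1854/431 1146/431]
step 1: x' = [234467/80654, 66069/80654], P' = [491917/40327 262789/40327; 262789/40327 156425/40327]
step 2: x' = [36279189/10253986, 10269921/10253986], P' = [67486674/5126993 36100798/5126993; 36100798/5126993 21349934/5126993]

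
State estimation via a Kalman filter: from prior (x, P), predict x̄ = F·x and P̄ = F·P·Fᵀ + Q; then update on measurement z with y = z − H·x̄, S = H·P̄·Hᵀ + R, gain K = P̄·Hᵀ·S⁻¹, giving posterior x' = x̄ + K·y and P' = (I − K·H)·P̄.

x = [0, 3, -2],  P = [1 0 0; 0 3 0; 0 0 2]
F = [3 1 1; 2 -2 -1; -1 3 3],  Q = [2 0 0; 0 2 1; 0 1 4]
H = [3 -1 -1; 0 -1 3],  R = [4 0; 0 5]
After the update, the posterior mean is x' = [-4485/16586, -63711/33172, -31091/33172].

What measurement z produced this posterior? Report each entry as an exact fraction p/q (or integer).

x̄ = F·x = [1, -4, 3]
P̄ = F·P·Fᵀ + Q = [16 -2 12; -2 20 -25; 12 -25 50]
S = H·P̄·Hᵀ + R = [108 34; 34 625]
K = P̄·Hᵀ·S⁻¹ = [11229/33172 703/16586; 2605/66344 -5113/33172; 925/66344 9263/33172]
x' − x̄ = [-21071/16586, 68977/33172, -130607/33172] = K·y
y = (KᵀK)⁻¹·Kᵀ·(x' − x̄) = [-2, -14]
z = y + H·x̄ = [-2, -14] + [4, 13] = [2, -1]

z = [2, -1]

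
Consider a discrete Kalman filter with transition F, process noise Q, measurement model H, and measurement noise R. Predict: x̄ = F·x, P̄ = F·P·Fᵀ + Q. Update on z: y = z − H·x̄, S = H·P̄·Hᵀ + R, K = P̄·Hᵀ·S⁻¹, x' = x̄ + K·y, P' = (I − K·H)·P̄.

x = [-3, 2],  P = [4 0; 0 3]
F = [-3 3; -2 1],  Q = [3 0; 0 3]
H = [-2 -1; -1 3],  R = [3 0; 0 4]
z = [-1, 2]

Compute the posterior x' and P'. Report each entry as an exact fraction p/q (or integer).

x' = [5658/19669, 14044/19669]
P' = [12045/19669 759/19669; 759/19669 7161/19669]

x̄ = F·x = [15, 8]
P̄ = F·P·Fᵀ + Q = [66 33; 33 22]
y = z − H·x̄ = [37, -7]
S = H·P̄·Hᵀ + R = [421 -99; -99 70]
K = P̄·Hᵀ·S⁻¹ = [-8283/19669 -2442/19669; -2893/19669 5181/19669]
x' = x̄ + K·y = [5658/19669, 14044/19669]
P' = (I − K·H)·P̄ = [12045/19669 759/19669; 759/19669 7161/19669]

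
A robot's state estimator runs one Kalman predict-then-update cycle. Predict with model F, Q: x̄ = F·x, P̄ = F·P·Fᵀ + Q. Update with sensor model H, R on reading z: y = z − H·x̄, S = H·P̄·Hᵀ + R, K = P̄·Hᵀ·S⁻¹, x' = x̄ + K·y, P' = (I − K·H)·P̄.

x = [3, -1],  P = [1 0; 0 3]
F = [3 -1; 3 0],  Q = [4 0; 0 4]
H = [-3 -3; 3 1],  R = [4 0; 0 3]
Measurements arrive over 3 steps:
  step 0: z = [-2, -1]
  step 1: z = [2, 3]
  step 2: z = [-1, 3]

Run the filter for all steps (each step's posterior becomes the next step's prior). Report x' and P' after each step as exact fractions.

step 0: x' = [-4055/6697, 8693/6697], P' = [4129/6697 -4845/6697; -4845/6697 8157/6697]
step 1: x' = [36311938/32883463, -47964420/32883463], P' = [18793096/32883463 -21495144/32883463; -21495144/32883463 36492420/32883463]
step 2: x' = [19550987985/18873573011, -18564536247/37747146022], P' = [10783248176/18873573011 -12335945100/18873573011; -12335945100/18873573011 20944390722/18873573011]

step 0: x̄ = F·x = [10, 9]
step 0: P̄ = F·P·Fᵀ + Q = [16 9; 9 13]
step 0: y = z − H·x̄ = [55, -40]
step 0: S = H·P̄·Hᵀ + R = [427 -291; -291 214]
step 0: K = P̄·Hᵀ·S⁻¹ = [537/6697 2514/6697; -2484/6697 -2126/6697]
step 0: x' = x̄ + K·y = [-4055/6697, 8693/6697]
step 0: P' = (I − K·H)·P̄ = [4129/6697 -4845/6697; -4845/6697 8157/6697]
step 1: x̄ = F·x = [-20858/6697, -12165/6697]
step 1: P̄ = F·P·Fᵀ + Q = [101176/6697 51696/6697; 51696/6697 63949/6697]
step 1: y = z − H·x̄ = [-85675/6697, 94830/6697]
step 1: S = H·P̄·Hᵀ + R = [2443441/6697 -1722783/6697; -1722783/6697 1304800/6697]
step 1: K = P̄·Hᵀ·S⁻¹ = [2026536/32883463 11628048/32883463; -11247957/32883463 -9331004/32883463]
step 1: x' = x̄ + K·y = [36311938/32883463, -47964420/32883463]
step 1: P' = (I − K·H)·P̄ = [18793096/32883463 -21495144/32883463; -21495144/32883463 36492420/32883463]
step 2: x̄ = F·x = [156900234/32883463, 108935814/32883463]
step 2: P̄ = F·P·Fᵀ + Q = [466135000/32883463 233623296/32883463; 233623296/32883463 300671716/32883463]
step 2: y = z − H·x̄ = [764624681/32883463, -480986127/32883463]
step 2: S = H·P̄·Hᵀ + R = [11238013624/32883463 -7900709700/32883463; -7900709700/32883463 5996276881/32883463]
step 2: K = P̄·Hᵀ·S⁻¹ = [1164522693/18873573011 6671266476/18873573011; -12912668433/37747146022 -5354481526/18873573011]
step 2: x' = x̄ + K·y = [19550987985/18873573011, -18564536247/37747146022]
step 2: P' = (I − K·H)·P̄ = [10783248176/18873573011 -12335945100/18873573011; -12335945100/18873573011 20944390722/18873573011]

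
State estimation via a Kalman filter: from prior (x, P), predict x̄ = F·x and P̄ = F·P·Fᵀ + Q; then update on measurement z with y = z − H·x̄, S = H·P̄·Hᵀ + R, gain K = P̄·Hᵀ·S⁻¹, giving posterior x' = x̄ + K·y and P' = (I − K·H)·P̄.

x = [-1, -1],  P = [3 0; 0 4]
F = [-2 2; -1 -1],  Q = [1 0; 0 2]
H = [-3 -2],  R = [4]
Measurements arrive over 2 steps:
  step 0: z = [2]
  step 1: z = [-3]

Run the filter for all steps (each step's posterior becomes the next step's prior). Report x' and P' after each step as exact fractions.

step 0: x̄ = F·x = [0, 2]
step 0: P̄ = F·P·Fᵀ + Q = [29 -2; -2 9]
step 0: y = z − H·x̄ = [6]
step 0: S = H·P̄·Hᵀ + R = [277]
step 0: K = P̄·Hᵀ·S⁻¹ = [-83/277; -12/277]
step 0: x' = x̄ + K·y = [-498/277, 482/277]
step 0: P' = (I − K·H)·P̄ = [1144/277 -1550/277; -1550/277 2349/277]
step 1: x̄ = F·x = [1960/277, 16/277]
step 1: P̄ = F·P·Fᵀ + Q = [26649/277 -2410/277; -2410/277 947/277]
step 1: y = z − H·x̄ = [5081/277]
step 1: S = H·P̄·Hᵀ + R = [215817/277]
step 1: K = P̄·Hᵀ·S⁻¹ = [-75127/215817; 5336/215817]
step 1: x' = x̄ + K·y = [149029/215817, 110344/215817]
step 1: P' = (I − K·H)·P̄ = [387152/215817 -430474/215817; -430474/215817 635039/215817]

step 0: x' = [-498/277, 482/277], P' = [1144/277 -1550/277; -1550/277 2349/277]
step 1: x' = [149029/215817, 110344/215817], P' = [387152/215817 -430474/215817; -430474/215817 635039/215817]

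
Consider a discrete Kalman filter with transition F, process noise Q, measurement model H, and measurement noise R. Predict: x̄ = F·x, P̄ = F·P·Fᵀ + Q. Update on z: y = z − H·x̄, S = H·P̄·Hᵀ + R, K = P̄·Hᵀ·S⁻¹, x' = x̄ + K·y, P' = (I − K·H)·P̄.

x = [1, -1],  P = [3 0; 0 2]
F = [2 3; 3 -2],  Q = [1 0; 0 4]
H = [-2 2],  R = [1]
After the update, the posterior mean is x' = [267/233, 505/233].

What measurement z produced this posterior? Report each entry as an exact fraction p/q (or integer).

x̄ = F·x = [-1, 5]
P̄ = F·P·Fᵀ + Q = [31 6; 6 39]
S = H·P̄·Hᵀ + R = [233]
K = P̄·Hᵀ·S⁻¹ = [-50/233; 66/233]
x' − x̄ = [500/233, -660/233] = K·y
y = (KᵀK)⁻¹·Kᵀ·(x' − x̄) = [-10]
z = y + H·x̄ = [-10] + [12] = [2]

z = [2]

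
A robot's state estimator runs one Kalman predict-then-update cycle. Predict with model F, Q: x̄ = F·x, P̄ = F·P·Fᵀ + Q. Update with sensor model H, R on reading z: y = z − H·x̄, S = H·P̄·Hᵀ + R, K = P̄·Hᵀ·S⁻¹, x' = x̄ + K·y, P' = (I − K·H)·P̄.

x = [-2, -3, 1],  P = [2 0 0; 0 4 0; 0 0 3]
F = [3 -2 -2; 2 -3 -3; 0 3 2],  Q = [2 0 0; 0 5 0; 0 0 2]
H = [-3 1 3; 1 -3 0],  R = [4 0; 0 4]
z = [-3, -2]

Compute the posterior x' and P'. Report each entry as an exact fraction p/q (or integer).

x̄ = F·x = [-2, 2, -7]
P̄ = F·P·Fᵀ + Q = [48 54 -36; 54 76 -54; -36 -54 50]
y = z − H·x̄ = [10, 6]
S = H·P̄·Hᵀ + R = [962 546; 546 412]
K = P̄·Hᵀ·S⁻¹ = [-4833/24557 -30/1889; -1793/24557 -615/1889; 3813/24557 189/1889]
x' = x̄ + K·y = [-99784/24557, -16786/24557, -119027/24557]
P' = (I − K·H)·P̄ = [177342/24557 59634/24557 151020/24557; 59634/24557 30538/24557 47064/24557; 151020/24557 47064/24557 140416/24557]

x' = [-99784/24557, -16786/24557, -119027/24557]
P' = [177342/24557 59634/24557 151020/24557; 59634/24557 30538/24557 47064/24557; 151020/24557 47064/24557 140416/24557]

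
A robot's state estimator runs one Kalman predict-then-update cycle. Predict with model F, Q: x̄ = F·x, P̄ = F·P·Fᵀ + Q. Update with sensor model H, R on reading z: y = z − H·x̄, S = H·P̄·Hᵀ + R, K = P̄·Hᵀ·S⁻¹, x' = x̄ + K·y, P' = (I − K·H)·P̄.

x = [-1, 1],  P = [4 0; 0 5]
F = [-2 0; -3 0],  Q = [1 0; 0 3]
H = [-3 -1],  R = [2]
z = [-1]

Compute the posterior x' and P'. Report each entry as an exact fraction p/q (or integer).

x' = [38/169, 63/169]
P' = [121/338 -213/338; -213/338 861/338]

x̄ = F·x = [2, 3]
P̄ = F·P·Fᵀ + Q = [17 24; 24 39]
y = z − H·x̄ = [8]
S = H·P̄·Hᵀ + R = [338]
K = P̄·Hᵀ·S⁻¹ = [-75/338; -111/338]
x' = x̄ + K·y = [38/169, 63/169]
P' = (I − K·H)·P̄ = [121/338 -213/338; -213/338 861/338]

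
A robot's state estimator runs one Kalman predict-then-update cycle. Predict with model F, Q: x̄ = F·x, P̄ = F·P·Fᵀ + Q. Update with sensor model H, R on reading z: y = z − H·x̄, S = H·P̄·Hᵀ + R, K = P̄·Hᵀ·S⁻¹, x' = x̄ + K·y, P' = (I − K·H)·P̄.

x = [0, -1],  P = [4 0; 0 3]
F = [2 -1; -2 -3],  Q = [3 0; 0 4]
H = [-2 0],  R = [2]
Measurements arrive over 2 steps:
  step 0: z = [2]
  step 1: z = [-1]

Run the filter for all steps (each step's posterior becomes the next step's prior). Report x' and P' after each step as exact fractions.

step 0: x' = [-43/45, 163/45], P' = [22/45 -7/45; -7/45 2017/45]
step 1: x' = [673/1527, 3474/509], P' = [252/509 1997/1527; 1997/1527 30167/509]

step 0: x̄ = F·x = [1, 3]
step 0: P̄ = F·P·Fᵀ + Q = [22 -7; -7 47]
step 0: y = z − H·x̄ = [4]
step 0: S = H·P̄·Hᵀ + R = [90]
step 0: K = P̄·Hᵀ·S⁻¹ = [-22/45; 7/45]
step 0: x' = x̄ + K·y = [-43/45, 163/45]
step 0: P' = (I − K·H)·P̄ = [22/45 -7/45; -7/45 2017/45]
step 1: x̄ = F·x = [-83/15, -403/45]
step 1: P̄ = F·P·Fᵀ + Q = [252/5 1997/15; 1997/15 18337/45]
step 1: y = z − H·x̄ = [-181/15]
step 1: S = H·P̄·Hᵀ + R = [1018/5]
step 1: K = P̄·Hᵀ·S⁻¹ = [-252/509; -1997/1527]
step 1: x' = x̄ + K·y = [673/1527, 3474/509]
step 1: P' = (I − K·H)·P̄ = [252/509 1997/1527; 1997/1527 30167/509]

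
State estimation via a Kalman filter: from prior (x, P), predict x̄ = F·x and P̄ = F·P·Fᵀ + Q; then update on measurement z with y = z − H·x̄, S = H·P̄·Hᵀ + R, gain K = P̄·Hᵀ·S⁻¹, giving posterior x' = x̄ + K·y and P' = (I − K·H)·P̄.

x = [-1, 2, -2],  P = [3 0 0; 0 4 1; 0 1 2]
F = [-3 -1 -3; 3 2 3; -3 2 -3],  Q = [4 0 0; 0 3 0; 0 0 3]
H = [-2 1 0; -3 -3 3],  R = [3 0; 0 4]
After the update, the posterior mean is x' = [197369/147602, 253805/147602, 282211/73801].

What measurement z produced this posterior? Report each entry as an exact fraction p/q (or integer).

z = [-1, 2]

x̄ = F·x = [7, -5, 13]
P̄ = F·P·Fᵀ + Q = [59 -62 34; -62 76 -29; 34 -29 52]
S = H·P̄·Hᵀ + R = [563 -351; -351 481]
K = P̄·Hᵀ·S⁻¹ = [-3663/11354 -687/147602; 3917/11354 -2427/147602; 109/5677 22668/73801]
x' − x̄ = [-835845/147602, 991815/147602, -677202/73801] = K·y
y = (KᵀK)⁻¹·Kᵀ·(x' − x̄) = [18, -31]
z = y + H·x̄ = [18, -31] + [-19, 33] = [-1, 2]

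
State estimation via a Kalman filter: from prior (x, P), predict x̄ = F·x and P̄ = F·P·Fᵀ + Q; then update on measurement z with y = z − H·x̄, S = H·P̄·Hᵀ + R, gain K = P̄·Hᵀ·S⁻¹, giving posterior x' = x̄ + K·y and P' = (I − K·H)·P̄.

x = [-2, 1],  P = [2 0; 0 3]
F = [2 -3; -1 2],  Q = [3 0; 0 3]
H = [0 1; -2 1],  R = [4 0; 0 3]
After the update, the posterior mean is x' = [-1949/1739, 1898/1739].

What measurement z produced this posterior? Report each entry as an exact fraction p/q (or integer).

z = [2, 3]

x̄ = F·x = [-7, 4]
P̄ = F·P·Fᵀ + Q = [38 -22; -22 17]
S = H·P̄·Hᵀ + R = [21 61; 61 260]
K = P̄·Hᵀ·S⁻¹ = [258/1739 -716/1739; 699/1739 244/1739]
x' − x̄ = [10224/1739, -5058/1739] = K·y
y = (KᵀK)⁻¹·Kᵀ·(x' − x̄) = [-2, -15]
z = y + H·x̄ = [-2, -15] + [4, 18] = [2, 3]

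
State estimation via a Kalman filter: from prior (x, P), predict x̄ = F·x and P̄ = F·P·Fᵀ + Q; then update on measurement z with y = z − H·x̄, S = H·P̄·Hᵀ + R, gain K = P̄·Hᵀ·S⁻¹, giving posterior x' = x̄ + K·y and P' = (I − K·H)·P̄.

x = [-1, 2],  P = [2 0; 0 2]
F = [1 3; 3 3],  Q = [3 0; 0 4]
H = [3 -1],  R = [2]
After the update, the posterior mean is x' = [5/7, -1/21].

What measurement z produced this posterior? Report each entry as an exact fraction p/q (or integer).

z = [2]

x̄ = F·x = [5, 3]
P̄ = F·P·Fᵀ + Q = [23 24; 24 40]
S = H·P̄·Hᵀ + R = [105]
K = P̄·Hᵀ·S⁻¹ = [3/7; 32/105]
x' − x̄ = [-30/7, -64/21] = K·y
y = (KᵀK)⁻¹·Kᵀ·(x' − x̄) = [-10]
z = y + H·x̄ = [-10] + [12] = [2]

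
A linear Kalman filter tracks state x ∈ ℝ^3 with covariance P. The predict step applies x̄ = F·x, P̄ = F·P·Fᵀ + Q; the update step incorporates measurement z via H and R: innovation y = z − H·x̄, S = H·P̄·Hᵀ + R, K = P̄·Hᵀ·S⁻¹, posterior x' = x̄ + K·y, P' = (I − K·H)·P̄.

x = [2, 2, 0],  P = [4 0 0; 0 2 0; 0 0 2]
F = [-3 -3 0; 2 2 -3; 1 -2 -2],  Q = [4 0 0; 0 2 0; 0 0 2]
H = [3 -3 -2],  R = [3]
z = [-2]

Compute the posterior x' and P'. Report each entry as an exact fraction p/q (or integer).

x̄ = F·x = [-12, 8, -2]
P̄ = F·P·Fᵀ + Q = [58 -36 0; -36 44 12; 0 12 22]
y = z − H·x̄ = [54]
S = H·P̄·Hᵀ + R = [1801]
K = P̄·Hᵀ·S⁻¹ = [282/1801; -264/1801; -80/1801]
x' = x̄ + K·y = [-6384/1801, 152/1801, -7922/1801]
P' = (I − K·H)·P̄ = [24934/1801 9612/1801 22560/1801; 9612/1801 9548/1801 492/1801; 22560/1801 492/1801 33222/1801]

x' = [-6384/1801, 152/1801, -7922/1801]
P' = [24934/1801 9612/1801 22560/1801; 9612/1801 9548/1801 492/1801; 22560/1801 492/1801 33222/1801]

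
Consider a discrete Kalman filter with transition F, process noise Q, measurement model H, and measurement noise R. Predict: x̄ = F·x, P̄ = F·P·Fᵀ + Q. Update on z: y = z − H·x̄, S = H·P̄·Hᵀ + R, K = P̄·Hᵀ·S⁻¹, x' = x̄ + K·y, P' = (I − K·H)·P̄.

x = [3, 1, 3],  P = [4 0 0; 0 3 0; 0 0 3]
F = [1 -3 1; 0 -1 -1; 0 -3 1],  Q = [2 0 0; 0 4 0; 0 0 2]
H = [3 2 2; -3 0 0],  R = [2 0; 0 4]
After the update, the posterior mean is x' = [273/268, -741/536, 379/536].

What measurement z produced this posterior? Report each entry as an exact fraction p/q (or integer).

x̄ = F·x = [3, -4, 0]
P̄ = F·P·Fᵀ + Q = [36 6 30; 6 10 6; 30 6 32]
S = H·P̄·Hᵀ + R = [974 -540; -540 328]
K = P̄·Hᵀ·S⁻¹ = [45/1742 -999/3484; 835/3484 2367/6968; 731/3484 495/6968]
x' − x̄ = [-531/268, 1403/536, 379/536] = K·y
y = (KᵀK)⁻¹·Kᵀ·(x' − x̄) = [1, 7]
z = y + H·x̄ = [1, 7] + [1, -9] = [2, -2]

z = [2, -2]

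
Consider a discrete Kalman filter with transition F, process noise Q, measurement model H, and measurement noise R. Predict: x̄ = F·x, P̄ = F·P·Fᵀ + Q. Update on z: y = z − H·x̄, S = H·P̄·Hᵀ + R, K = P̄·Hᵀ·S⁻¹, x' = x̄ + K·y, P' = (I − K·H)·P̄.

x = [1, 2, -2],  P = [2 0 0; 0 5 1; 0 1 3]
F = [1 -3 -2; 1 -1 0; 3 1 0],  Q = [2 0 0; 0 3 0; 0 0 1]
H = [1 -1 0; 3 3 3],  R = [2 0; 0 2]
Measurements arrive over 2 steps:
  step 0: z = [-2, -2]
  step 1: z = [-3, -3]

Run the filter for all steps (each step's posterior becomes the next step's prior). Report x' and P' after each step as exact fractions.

step 0: x' = [-111667/29560, -53689/29560, 14579/2956], P' = [111577/29560 64219/29560 -17369/2956; 64219/29560 71473/29560 -13379/2956; -17369/2956 -13379/2956 15501/1478]
step 1: x' = [-67171103/93625232, 143354775/93625232, -174941871/93625232], P' = [32594813/23406308 18241515/23406308 -49324051/23406308; 18241515/23406308 39904341/23406308 -56982621/23406308; -49324051/23406308 -56982621/23406308 108814157/23406308]

step 0: x̄ = F·x = [-1, -1, 5]
step 0: P̄ = F·P·Fᵀ + Q = [73 19 -11; 19 10 1; -11 1 24]
step 0: y = z − H·x̄ = [-2, -11]
step 0: S = H·P̄·Hᵀ + R = [47 153; 153 1127]
step 0: K = P̄·Hᵀ·S⁻¹ = [23679/29560 3159/29560; -3627/29560 2853/29560; -1995/2956 381/2956]
step 0: x' = x̄ + K·y = [-111667/29560, -53689/29560, 14579/2956]
step 0: P' = (I − K·H)·P̄ = [111577/29560 64219/29560 -17369/2956; 64219/29560 71473/29560 -13379/2956; -17369/2956 -13379/2956 15501/1478]
step 1: x̄ = F·x = [-12109/1478, -28989/14780, -38869/2956]
step 1: P̄ = F·P·Fᵀ + Q = [18950/739 3723/739 22907/739; 3723/739 35823/7390 6741/1478; 22907/739 6741/1478 74527/1478]
step 1: y = z − H·x̄ = [47761/14780, 247233/3695]
step 1: S = H·P̄·Hᵀ + R = [165643/7390 523563/3695; 523563/3695 5398246/3695]
step 1: K = P̄·Hᵀ·S⁻¹ = [7176649/23406308 4536831/46812616; -10831413/23406308 3489705/46812616; 3829285/23406308 7522455/46812616]
step 1: x' = x̄ + K·y = [-67171103/93625232, 143354775/93625232, -174941871/93625232]
step 1: P' = (I − K·H)·P̄ = [32594813/23406308 18241515/23406308 -49324051/23406308; 18241515/23406308 39904341/23406308 -56982621/23406308; -49324051/23406308 -56982621/23406308 108814157/23406308]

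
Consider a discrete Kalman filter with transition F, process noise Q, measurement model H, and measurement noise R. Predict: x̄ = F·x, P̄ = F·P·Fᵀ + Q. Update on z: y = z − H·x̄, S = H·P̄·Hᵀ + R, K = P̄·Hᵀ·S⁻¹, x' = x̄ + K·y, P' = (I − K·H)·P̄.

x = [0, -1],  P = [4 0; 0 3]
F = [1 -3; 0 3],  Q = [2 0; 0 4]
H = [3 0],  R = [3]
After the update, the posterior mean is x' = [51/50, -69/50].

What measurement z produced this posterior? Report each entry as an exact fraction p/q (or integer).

z = [3]

x̄ = F·x = [3, -3]
P̄ = F·P·Fᵀ + Q = [33 -27; -27 31]
S = H·P̄·Hᵀ + R = [300]
K = P̄·Hᵀ·S⁻¹ = [33/100; -27/100]
x' − x̄ = [-99/50, 81/50] = K·y
y = (KᵀK)⁻¹·Kᵀ·(x' − x̄) = [-6]
z = y + H·x̄ = [-6] + [9] = [3]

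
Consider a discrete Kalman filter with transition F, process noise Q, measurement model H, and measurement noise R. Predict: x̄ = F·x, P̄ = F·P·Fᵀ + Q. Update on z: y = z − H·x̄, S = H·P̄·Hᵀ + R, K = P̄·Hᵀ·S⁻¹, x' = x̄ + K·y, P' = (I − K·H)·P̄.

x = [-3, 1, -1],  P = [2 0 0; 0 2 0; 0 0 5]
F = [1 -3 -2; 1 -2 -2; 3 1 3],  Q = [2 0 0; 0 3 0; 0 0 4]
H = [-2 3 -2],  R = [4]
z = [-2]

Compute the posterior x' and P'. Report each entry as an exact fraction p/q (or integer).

x' = [-3526/433, -3300/433, -1037/433]
P' = [12102/433 7936/433 -354/433; 7936/433 6720/433 1970/433; -354/433 1970/433 3633/433]

x̄ = F·x = [-4, -3, -11]
P̄ = F·P·Fᵀ + Q = [42 34 -30; 34 33 -28; -30 -28 69]
y = z − H·x̄ = [-23]
S = H·P̄·Hᵀ + R = [433]
K = P̄·Hᵀ·S⁻¹ = [78/433; 87/433; -162/433]
x' = x̄ + K·y = [-3526/433, -3300/433, -1037/433]
P' = (I − K·H)·P̄ = [12102/433 7936/433 -354/433; 7936/433 6720/433 1970/433; -354/433 1970/433 3633/433]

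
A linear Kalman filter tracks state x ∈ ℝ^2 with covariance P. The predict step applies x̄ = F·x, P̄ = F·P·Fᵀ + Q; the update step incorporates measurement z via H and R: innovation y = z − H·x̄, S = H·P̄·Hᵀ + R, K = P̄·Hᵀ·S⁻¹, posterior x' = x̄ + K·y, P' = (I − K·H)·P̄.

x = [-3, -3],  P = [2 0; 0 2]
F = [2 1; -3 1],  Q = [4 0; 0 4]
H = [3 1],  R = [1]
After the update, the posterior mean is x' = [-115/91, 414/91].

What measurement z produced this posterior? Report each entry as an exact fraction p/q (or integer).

z = [1]

x̄ = F·x = [-9, 6]
P̄ = F·P·Fᵀ + Q = [14 -10; -10 24]
S = H·P̄·Hᵀ + R = [91]
K = P̄·Hᵀ·S⁻¹ = [32/91; -6/91]
x' − x̄ = [704/91, -132/91] = K·y
y = (KᵀK)⁻¹·Kᵀ·(x' − x̄) = [22]
z = y + H·x̄ = [22] + [-21] = [1]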